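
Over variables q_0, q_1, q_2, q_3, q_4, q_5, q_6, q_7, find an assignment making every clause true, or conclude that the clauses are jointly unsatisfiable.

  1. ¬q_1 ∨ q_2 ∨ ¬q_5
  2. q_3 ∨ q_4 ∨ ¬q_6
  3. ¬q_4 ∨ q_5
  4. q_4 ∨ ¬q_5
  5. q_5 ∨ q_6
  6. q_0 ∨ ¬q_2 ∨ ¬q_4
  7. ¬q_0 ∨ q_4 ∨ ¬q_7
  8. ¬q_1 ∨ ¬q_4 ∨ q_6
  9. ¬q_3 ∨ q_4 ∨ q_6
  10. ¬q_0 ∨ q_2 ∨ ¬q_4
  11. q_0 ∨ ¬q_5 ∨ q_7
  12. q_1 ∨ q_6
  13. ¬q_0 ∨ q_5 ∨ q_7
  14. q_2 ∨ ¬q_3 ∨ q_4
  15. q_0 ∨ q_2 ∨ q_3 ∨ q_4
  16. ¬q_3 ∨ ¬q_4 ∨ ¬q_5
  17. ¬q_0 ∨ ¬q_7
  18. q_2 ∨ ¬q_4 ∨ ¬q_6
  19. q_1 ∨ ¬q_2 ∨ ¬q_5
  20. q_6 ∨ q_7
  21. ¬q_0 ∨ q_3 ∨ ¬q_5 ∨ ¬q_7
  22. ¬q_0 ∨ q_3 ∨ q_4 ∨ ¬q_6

q_0=T, q_1=T, q_2=T, q_3=F, q_4=T, q_5=T, q_6=T, q_7=F

Set q_0 = True.
  then (¬q_0 ∨ ¬q_7) forces q_7 = False.
  then (q_6 ∨ q_7) forces q_6 = True.
  then (¬q_0 ∨ q_5 ∨ q_7) forces q_5 = True.
  then (q_4 ∨ ¬q_5) forces q_4 = True.
  then (¬q_0 ∨ q_2 ∨ ¬q_4) forces q_2 = True.
  then (¬q_3 ∨ ¬q_4 ∨ ¬q_5) forces q_3 = False.
  then (q_1 ∨ ¬q_2 ∨ ¬q_5) forces q_1 = True.
All clauses satisfied.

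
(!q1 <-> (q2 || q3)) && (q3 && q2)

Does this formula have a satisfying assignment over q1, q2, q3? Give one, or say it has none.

q1: False, q2: True, q3: True

  !q1 <-> (q2 || q3) = True
    !q1 = True
    q2 || q3 = True
  q3 && q2 = True
Both conjuncts True, so the formula holds.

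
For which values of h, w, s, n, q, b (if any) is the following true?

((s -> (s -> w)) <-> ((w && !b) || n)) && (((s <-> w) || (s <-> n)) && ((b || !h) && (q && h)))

h: True, w: False, s: False, n: True, q: True, b: True

  (s -> (s -> w)) <-> ((w && !b) || n) = True
    s -> (s -> w) = True
      s -> w = True
    (w && !b) || n = True
      w && !b = False
        !b = False
  ((s <-> w) || (s <-> n)) && ((b || !h) && (q && h)) = True
    (s <-> w) || (s <-> n) = True
      s <-> w = True
      s <-> n = False
    (b || !h) && (q && h) = True
      b || !h = True
        !h = False
      q && h = True
Both conjuncts True, so the formula holds.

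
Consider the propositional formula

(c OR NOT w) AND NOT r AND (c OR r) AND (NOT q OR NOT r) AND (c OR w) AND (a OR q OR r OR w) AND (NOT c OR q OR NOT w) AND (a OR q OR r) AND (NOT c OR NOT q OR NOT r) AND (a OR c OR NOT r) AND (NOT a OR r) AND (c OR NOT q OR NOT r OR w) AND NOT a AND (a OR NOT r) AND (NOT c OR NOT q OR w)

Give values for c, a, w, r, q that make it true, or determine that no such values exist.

Unit clause (NOT r) forces r = False.
In (c OR r) only c is left, so c = True.
In (NOT a OR r) only NOT a is left, so a = False.
In (a OR q OR r) only q is left, so q = True.
In (NOT c OR NOT q OR w) only w is left, so w = True.
All clauses satisfied.

c = True, a = False, w = True, r = False, q = True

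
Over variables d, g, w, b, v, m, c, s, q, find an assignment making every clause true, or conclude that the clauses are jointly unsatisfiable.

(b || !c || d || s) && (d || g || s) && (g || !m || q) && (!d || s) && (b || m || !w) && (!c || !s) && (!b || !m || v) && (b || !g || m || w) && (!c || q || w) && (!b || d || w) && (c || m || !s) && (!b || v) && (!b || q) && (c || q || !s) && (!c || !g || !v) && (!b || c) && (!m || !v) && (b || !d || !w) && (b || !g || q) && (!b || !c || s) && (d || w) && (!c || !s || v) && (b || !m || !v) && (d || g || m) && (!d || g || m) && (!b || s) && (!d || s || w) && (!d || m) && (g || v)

Set d = False.
  then (d || w) forces w = True.
Set g = True.
Try b = True:
  (!b || v) forces v = True.
  (!b || q) forces q = True.
  (!c || !g || !v) forces c = False.
  clause (!b || c) is falsified — backtrack.
So b = False.
  then (b || m || !w) forces m = True.
  then (!m || !v) forces v = False.
  then (b || !g || q) forces q = True.
Set c = False.
Set s = True.
All clauses satisfied.

d = False, g = True, w = True, b = False, v = False, m = True, c = False, s = True, q = True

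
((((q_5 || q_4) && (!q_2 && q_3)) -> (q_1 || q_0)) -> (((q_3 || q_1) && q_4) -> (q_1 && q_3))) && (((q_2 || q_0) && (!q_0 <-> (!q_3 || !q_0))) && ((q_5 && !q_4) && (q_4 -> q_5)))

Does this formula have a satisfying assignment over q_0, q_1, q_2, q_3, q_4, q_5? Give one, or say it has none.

q_0: True, q_1: False, q_2: True, q_3: True, q_4: False, q_5: True

  (((q_5 || q_4) && (!q_2 && q_3)) -> (q_1 || q_0)) -> (((q_3 || q_1) && q_4) -> (q_1 && q_3)) = True
    ((q_5 || q_4) && (!q_2 && q_3)) -> (q_1 || q_0) = True
      (q_5 || q_4) && (!q_2 && q_3) = False
        q_5 || q_4 = True
        !q_2 && q_3 = False
          !q_2 = False
      q_1 || q_0 = True
    ((q_3 || q_1) && q_4) -> (q_1 && q_3) = True
      (q_3 || q_1) && q_4 = False
        q_3 || q_1 = True
      q_1 && q_3 = False
  ((q_2 || q_0) && (!q_0 <-> (!q_3 || !q_0))) && ((q_5 && !q_4) && (q_4 -> q_5)) = True
    (q_2 || q_0) && (!q_0 <-> (!q_3 || !q_0)) = True
      q_2 || q_0 = True
      !q_0 <-> (!q_3 || !q_0) = True
        !q_0 = False
        !q_3 || !q_0 = False
          !q_3 = False
          !q_0 = False
    (q_5 && !q_4) && (q_4 -> q_5) = True
      q_5 && !q_4 = True
        !q_4 = True
      q_4 -> q_5 = True
Both conjuncts True, so the formula holds.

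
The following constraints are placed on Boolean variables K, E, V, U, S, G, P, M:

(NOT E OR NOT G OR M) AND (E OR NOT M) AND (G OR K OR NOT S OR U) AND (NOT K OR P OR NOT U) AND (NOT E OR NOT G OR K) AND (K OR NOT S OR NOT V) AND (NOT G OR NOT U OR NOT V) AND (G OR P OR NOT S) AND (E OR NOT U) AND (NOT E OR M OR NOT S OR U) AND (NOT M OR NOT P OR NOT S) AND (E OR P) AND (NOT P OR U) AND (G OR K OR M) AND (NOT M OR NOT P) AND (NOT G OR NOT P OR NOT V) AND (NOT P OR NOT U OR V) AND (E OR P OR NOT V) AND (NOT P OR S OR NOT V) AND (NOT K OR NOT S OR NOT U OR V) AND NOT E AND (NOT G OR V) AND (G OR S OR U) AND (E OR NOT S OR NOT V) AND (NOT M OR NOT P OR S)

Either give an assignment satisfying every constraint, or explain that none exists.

Case E = True:
  Clause (NOT E) is falsified — contradiction.
Case E = False:
  (E OR NOT M) forces M = False.
  (E OR NOT U) forces U = False.
  (E OR P) forces P = True.
  Clause (NOT P OR U) is falsified — contradiction.
Both cases fail, so the formula is unsatisfiable.

Unsatisfiable — no assignment works.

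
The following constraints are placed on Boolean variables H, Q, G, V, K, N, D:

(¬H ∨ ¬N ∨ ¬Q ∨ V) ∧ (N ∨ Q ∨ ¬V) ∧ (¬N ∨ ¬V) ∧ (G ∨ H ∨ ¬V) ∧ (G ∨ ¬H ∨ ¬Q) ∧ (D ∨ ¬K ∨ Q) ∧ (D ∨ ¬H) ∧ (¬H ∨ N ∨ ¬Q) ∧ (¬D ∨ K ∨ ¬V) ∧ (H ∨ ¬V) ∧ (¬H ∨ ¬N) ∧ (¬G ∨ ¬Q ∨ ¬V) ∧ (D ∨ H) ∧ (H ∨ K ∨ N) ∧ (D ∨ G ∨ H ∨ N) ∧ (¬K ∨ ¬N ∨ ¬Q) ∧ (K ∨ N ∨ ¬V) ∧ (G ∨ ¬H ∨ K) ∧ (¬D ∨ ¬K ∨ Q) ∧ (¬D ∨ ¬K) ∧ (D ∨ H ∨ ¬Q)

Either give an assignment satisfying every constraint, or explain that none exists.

Set H = False.
  then (H ∨ ¬V) forces V = False.
  then (D ∨ H) forces D = True.
  then (¬D ∨ ¬K) forces K = False.
  then (H ∨ K ∨ N) forces N = True.
Set Q = True.
Set G = True.
All clauses satisfied.

H = False, Q = True, G = True, V = False, K = False, N = True, D = True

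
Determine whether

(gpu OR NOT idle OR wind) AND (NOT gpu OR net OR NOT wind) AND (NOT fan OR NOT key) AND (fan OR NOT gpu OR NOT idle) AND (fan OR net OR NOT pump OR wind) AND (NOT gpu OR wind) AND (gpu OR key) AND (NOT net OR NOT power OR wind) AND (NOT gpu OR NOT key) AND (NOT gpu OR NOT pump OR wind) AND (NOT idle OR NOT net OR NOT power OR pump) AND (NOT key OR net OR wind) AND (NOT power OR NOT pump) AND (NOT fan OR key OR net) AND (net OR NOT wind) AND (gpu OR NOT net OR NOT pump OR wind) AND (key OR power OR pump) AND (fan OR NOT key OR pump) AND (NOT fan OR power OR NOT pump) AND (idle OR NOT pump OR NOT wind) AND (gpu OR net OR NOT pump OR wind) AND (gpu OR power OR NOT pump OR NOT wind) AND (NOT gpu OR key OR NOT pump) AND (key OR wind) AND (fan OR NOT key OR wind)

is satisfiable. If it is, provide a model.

fan=F, key=F, wind=T, idle=F, net=T, pump=F, power=T, gpu=T

Set fan = False.
Try key = True:
  (NOT gpu OR NOT key) forces gpu = False.
  (fan OR NOT key OR pump) forces pump = True.
  (NOT power OR NOT pump) forces power = False.
  (gpu OR power OR NOT pump OR NOT wind) forces wind = False.
  clause (fan OR NOT key OR wind) is falsified — backtrack.
So key = False.
  then (gpu OR key) forces gpu = True.
  then (NOT gpu OR key OR NOT pump) forces pump = False.
  then (key OR wind) forces wind = True.
  then (NOT gpu OR net OR NOT wind) forces net = True.
  then (fan OR NOT gpu OR NOT idle) forces idle = False.
  then (key OR power OR pump) forces power = True.
All clauses satisfied.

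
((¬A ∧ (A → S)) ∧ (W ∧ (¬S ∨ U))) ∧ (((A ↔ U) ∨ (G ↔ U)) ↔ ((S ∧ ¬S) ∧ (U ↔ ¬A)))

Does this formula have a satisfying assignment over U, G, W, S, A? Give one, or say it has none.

U: True, G: False, W: True, S: False, A: False

  (¬A ∧ (A → S)) ∧ (W ∧ (¬S ∨ U)) = True
    ¬A ∧ (A → S) = True
      ¬A = True
      A → S = True
    W ∧ (¬S ∨ U) = True
      ¬S ∨ U = True
        ¬S = True
  ((A ↔ U) ∨ (G ↔ U)) ↔ ((S ∧ ¬S) ∧ (U ↔ ¬A)) = True
    (A ↔ U) ∨ (G ↔ U) = False
      A ↔ U = False
      G ↔ U = False
    (S ∧ ¬S) ∧ (U ↔ ¬A) = False
      S ∧ ¬S = False
        ¬S = True
      U ↔ ¬A = True
        ¬A = True
Both conjuncts True, so the formula holds.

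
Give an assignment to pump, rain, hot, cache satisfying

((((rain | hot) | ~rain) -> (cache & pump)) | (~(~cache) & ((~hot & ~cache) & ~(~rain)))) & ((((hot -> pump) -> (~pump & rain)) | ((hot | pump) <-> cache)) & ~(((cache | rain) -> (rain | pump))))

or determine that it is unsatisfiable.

Case rain = True: the conjunct ~(((cache | rain) -> (rain | pump))) becomes ~((True -> True)) = False.
Case rain = False: the formula simplifies to (cache & pump) & ((~((hot -> pump)) | ((hot | pump) <-> cache)) & ~((cache -> pump))).
  pump = True: the conjunct ~((cache -> pump)) becomes ~((cache -> True)) = False.
  pump = False: the conjunct pump is False.
Both cases fail — unsatisfiable.

UNSATISFIABLE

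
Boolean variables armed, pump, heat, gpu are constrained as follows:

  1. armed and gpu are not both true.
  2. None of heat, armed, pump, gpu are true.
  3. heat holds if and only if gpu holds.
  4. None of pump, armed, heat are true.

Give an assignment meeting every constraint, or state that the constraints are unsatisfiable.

armed=F, pump=F, heat=F, gpu=F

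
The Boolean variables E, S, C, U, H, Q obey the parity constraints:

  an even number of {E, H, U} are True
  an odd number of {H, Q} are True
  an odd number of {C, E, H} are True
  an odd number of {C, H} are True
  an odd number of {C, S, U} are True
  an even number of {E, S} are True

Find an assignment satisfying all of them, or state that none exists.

E: False, S: False, C: True, U: False, H: False, Q: True

{E, H, U}: 0 true → even ✓
{H, Q}: 1 true → odd ✓
{C, E, H}: 1 true → odd ✓
{C, H}: 1 true → odd ✓
{C, S, U}: 1 true → odd ✓
{E, S}: 0 true → even ✓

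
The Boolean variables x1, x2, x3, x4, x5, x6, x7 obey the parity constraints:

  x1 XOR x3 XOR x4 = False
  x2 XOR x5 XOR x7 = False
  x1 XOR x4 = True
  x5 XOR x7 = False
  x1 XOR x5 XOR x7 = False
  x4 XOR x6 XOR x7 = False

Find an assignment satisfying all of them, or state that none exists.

x1 = False; x2 = False; x3 = True; x4 = True; x5 = False; x6 = True; x7 = False

x1 XOR x3 XOR x4 = F XOR T XOR T = False ✓
x2 XOR x5 XOR x7 = F XOR F XOR F = False ✓
x1 XOR x4 = F XOR T = True ✓
x5 XOR x7 = F XOR F = False ✓
x1 XOR x5 XOR x7 = F XOR F XOR F = False ✓
x4 XOR x6 XOR x7 = T XOR T XOR F = False ✓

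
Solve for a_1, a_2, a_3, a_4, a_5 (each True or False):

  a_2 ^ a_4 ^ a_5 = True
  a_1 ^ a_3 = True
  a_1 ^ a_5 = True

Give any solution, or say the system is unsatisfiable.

a_1=F, a_2=F, a_3=T, a_4=F, a_5=T

a_2 ^ a_4 ^ a_5 = F ^ F ^ T = True ✓
a_1 ^ a_3 = F ^ T = True ✓
a_1 ^ a_5 = F ^ T = True ✓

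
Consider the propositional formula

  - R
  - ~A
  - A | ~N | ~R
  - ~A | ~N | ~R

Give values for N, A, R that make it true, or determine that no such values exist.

N = False, A = False, R = True

Unit clause (R) forces R = True.
Unit clause (~A) forces A = False.
In (A | ~N | ~R) only ~N is left, so N = False.
All clauses satisfied.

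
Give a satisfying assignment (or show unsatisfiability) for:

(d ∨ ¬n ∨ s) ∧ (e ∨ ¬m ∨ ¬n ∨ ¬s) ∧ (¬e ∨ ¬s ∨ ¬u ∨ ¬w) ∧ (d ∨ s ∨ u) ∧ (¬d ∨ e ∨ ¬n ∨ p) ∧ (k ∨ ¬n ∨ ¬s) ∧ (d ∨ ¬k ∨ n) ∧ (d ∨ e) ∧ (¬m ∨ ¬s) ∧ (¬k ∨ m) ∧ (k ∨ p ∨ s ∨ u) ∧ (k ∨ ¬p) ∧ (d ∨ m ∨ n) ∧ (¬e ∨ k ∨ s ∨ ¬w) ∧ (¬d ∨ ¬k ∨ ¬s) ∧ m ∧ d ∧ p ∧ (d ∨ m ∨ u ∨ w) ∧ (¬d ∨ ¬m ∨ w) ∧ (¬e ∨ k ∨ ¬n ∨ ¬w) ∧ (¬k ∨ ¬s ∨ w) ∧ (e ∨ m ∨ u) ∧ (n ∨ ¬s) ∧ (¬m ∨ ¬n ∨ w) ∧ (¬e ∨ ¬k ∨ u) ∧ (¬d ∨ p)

Unit clause (m) forces m = True.
Unit clause (d) forces d = True.
Unit clause (p) forces p = True.
In (¬d ∨ ¬m ∨ w) only w is left, so w = True.
In (¬m ∨ ¬s) only ¬s is left, so s = False.
In (k ∨ ¬p) only k is left, so k = True.
Set e = True.
  then (¬e ∨ ¬k ∨ u) forces u = True.
Set n = True.
All clauses satisfied.

d: True, k: True, w: True, p: True, e: True, n: True, s: False, u: True, m: True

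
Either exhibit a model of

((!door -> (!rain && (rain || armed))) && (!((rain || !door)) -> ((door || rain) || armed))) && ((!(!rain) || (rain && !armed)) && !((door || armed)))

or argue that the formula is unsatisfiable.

Case rain = True: the formula simplifies to door && !((door || armed)).
  door = True: the conjunct !((door || armed)) becomes !((True || armed)) = False.
  door = False: the conjunct door is False.
Case rain = False: the conjunct !(!rain) || (rain && !armed) becomes !True || (False && !armed) = False.
Both cases fail — unsatisfiable.

UNSATISFIABLE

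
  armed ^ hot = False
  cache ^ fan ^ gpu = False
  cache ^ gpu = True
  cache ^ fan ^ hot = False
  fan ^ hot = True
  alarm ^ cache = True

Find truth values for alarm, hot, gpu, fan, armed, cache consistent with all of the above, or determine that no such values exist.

alarm = False; hot = False; gpu = False; fan = True; armed = False; cache = True

armed ^ hot = F ^ F = False ✓
cache ^ fan ^ gpu = T ^ T ^ F = False ✓
cache ^ gpu = T ^ F = True ✓
cache ^ fan ^ hot = T ^ T ^ F = False ✓
fan ^ hot = T ^ F = True ✓
alarm ^ cache = F ^ T = True ✓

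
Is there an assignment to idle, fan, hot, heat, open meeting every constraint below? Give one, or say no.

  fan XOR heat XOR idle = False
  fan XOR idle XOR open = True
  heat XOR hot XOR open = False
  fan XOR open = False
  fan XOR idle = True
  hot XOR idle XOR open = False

idle=T; fan=F; hot=T; heat=T; open=F

fan XOR heat XOR idle = F XOR T XOR T = False ✓
fan XOR idle XOR open = F XOR T XOR F = True ✓
heat XOR hot XOR open = T XOR T XOR F = False ✓
fan XOR open = F XOR F = False ✓
fan XOR idle = F XOR T = True ✓
hot XOR idle XOR open = T XOR T XOR F = False ✓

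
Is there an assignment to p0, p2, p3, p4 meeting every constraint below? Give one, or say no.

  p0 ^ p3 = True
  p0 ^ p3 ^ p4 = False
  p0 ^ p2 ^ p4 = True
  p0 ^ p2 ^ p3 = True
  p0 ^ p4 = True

p0 = False, p2 = False, p3 = True, p4 = True

p0 ^ p3 = F ^ T = True ✓
p0 ^ p3 ^ p4 = F ^ T ^ T = False ✓
p0 ^ p2 ^ p4 = F ^ F ^ T = True ✓
p0 ^ p2 ^ p3 = F ^ F ^ T = True ✓
p0 ^ p4 = F ^ T = True ✓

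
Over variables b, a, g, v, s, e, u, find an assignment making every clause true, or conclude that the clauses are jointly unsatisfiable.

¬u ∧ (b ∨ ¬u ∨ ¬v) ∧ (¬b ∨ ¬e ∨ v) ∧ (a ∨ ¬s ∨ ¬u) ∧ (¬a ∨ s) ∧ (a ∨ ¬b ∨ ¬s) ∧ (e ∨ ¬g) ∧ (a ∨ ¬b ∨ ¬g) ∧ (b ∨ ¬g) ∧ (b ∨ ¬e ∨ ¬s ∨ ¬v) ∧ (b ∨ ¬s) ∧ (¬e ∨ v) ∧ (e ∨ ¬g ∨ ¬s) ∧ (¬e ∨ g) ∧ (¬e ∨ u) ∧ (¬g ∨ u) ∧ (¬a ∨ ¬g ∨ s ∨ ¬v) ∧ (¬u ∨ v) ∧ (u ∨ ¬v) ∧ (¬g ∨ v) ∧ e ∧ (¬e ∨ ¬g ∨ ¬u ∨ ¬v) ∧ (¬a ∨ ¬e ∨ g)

Case e = True:
  (¬u) forces u = False.
  Clause (¬e ∨ u) is falsified — contradiction.
Case e = False:
  Clause (e) is falsified — contradiction.
Both cases fail, so the formula is unsatisfiable.

The formula is unsatisfiable.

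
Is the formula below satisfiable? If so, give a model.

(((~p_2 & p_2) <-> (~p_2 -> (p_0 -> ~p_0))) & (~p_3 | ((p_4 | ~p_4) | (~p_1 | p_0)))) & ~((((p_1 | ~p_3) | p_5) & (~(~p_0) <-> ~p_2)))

p_0 = True, p_1 = False, p_2 = False, p_3 = True, p_4 = True, p_5 = False

  ((~p_2 & p_2) <-> (~p_2 -> (p_0 -> ~p_0))) & (~p_3 | ((p_4 | ~p_4) | (~p_1 | p_0))) = True
    (~p_2 & p_2) <-> (~p_2 -> (p_0 -> ~p_0)) = True
      ~p_2 & p_2 = False
        ~p_2 = True
      ~p_2 -> (p_0 -> ~p_0) = False
        ~p_2 = True
        p_0 -> ~p_0 = False
          ~p_0 = False
    ~p_3 | ((p_4 | ~p_4) | (~p_1 | p_0)) = True
      ~p_3 = False
      (p_4 | ~p_4) | (~p_1 | p_0) = True
        p_4 | ~p_4 = True
          ~p_4 = False
        ~p_1 | p_0 = True
          ~p_1 = True
  ~((((p_1 | ~p_3) | p_5) & (~(~p_0) <-> ~p_2))) = True
    ((p_1 | ~p_3) | p_5) & (~(~p_0) <-> ~p_2) = False
      (p_1 | ~p_3) | p_5 = False
        p_1 | ~p_3 = False
          ~p_3 = False
      ~(~p_0) <-> ~p_2 = True
        ~(~p_0) = True
          ~p_0 = False
        ~p_2 = True
Both conjuncts True, so the formula holds.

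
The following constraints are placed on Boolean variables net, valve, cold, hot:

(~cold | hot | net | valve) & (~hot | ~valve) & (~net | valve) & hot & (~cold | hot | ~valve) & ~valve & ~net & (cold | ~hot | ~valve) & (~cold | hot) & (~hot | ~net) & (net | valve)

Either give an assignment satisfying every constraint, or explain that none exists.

Case valve = True:
  Clause (~valve) is falsified — contradiction.
Case valve = False:
  (~net | valve) forces net = False.
  Clause (net | valve) is falsified — contradiction.
Both cases fail, so the formula is unsatisfiable.

Unsatisfiable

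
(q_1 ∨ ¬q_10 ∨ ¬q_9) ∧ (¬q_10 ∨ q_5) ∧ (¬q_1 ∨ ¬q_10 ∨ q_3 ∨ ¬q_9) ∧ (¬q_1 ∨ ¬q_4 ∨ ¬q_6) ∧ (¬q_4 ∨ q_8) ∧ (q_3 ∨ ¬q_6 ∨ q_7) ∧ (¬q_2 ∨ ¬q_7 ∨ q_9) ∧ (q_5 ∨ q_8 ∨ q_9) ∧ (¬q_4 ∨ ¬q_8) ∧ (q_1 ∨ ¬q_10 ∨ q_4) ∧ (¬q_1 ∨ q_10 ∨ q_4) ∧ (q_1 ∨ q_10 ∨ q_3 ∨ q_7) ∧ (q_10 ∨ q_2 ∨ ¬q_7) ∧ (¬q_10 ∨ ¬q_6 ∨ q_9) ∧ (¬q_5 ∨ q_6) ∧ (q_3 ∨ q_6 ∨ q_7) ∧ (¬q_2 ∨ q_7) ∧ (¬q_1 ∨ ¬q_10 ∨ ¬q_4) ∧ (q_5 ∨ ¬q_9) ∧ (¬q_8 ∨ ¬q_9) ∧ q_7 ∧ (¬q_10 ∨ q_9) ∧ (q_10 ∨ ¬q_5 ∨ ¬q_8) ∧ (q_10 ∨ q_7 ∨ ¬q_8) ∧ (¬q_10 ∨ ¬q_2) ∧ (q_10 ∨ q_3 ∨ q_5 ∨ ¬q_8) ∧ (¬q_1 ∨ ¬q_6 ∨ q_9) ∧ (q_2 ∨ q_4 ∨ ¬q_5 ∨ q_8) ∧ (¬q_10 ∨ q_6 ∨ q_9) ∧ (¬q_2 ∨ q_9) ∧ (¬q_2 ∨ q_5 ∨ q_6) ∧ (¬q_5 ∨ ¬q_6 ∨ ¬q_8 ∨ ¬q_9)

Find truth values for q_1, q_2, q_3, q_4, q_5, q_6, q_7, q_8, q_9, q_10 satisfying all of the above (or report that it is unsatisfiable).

q_1 = False, q_2 = True, q_3 = False, q_4 = False, q_5 = True, q_6 = True, q_7 = True, q_8 = False, q_9 = True, q_10 = False

Unit clause (q_7) forces q_7 = True.
Set q_1 = False.
Try q_2 = False:
  (q_10 ∨ q_2 ∨ ¬q_7) forces q_10 = True.
  (q_1 ∨ ¬q_10 ∨ ¬q_9) forces q_9 = False.
  clause (¬q_10 ∨ q_9) is falsified — backtrack.
So q_2 = True.
  then (¬q_2 ∨ ¬q_7 ∨ q_9) forces q_9 = True.
  then (q_5 ∨ ¬q_9) forces q_5 = True.
  then (¬q_8 ∨ ¬q_9) forces q_8 = False.
  then (¬q_10 ∨ ¬q_2) forces q_10 = False.
  then (¬q_4 ∨ q_8) forces q_4 = False.
  then (¬q_5 ∨ q_6) forces q_6 = True.
Set q_3 = False.
All clauses satisfied.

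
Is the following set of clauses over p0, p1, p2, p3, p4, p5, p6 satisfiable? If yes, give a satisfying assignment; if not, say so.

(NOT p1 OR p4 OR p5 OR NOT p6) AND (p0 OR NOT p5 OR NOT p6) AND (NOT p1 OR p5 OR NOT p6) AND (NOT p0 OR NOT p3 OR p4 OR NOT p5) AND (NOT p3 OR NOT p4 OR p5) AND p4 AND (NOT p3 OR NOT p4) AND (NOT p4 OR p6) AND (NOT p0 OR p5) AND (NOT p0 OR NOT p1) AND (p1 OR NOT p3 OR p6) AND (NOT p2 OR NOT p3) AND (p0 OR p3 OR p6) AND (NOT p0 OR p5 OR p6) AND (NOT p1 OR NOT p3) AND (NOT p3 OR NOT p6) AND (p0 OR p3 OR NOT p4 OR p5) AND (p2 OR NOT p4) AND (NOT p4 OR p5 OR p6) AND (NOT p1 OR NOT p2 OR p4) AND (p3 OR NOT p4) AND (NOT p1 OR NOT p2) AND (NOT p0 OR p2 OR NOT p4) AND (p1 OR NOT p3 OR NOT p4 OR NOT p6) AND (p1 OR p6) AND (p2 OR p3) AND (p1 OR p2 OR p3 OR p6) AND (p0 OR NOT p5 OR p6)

Unsatisfiable

Case p4 = True:
  (NOT p3 OR NOT p4) forces p3 = False.
  Clause (p3 OR NOT p4) is falsified — contradiction.
Case p4 = False:
  Clause (p4) is falsified — contradiction.
Both cases fail, so the formula is unsatisfiable.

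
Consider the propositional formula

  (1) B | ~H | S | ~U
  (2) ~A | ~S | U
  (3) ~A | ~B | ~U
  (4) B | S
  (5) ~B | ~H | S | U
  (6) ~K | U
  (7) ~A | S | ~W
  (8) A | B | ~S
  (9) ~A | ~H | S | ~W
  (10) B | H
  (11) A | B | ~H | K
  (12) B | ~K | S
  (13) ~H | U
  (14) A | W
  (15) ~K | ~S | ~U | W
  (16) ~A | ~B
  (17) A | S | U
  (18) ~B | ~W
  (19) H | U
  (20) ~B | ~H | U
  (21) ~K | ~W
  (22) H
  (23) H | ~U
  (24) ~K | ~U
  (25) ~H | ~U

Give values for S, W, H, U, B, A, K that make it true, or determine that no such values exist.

Unsatisfiable

Case H = True:
  (~H | U) forces U = True.
  Clause (~H | ~U) is falsified — contradiction.
Case H = False:
  Clause (H) is falsified — contradiction.
Both cases fail, so the formula is unsatisfiable.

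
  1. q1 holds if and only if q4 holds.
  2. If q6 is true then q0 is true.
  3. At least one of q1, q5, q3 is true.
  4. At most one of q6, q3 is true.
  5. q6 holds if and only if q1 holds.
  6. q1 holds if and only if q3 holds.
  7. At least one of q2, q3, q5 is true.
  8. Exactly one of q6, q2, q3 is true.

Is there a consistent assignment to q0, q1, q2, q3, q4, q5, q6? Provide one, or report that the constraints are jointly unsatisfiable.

q0=T, q1=F, q2=T, q3=F, q4=F, q5=T, q6=F

  (1) q1=F, q4=F — same ✓
  (2) q6=F ⇒ q0: vacuous ✓
  (3) {q1, q5, q3}: 1 true — at least one ✓
  (4) {q6, q3}: 0 true — at most one ✓
  (5) q6=F, q1=F — same ✓
  (6) q1=F, q3=F — same ✓
  (7) {q2, q3, q5}: 2 true — at least one ✓
  (8) {q6, q2, q3}: 1 true — exactly one ✓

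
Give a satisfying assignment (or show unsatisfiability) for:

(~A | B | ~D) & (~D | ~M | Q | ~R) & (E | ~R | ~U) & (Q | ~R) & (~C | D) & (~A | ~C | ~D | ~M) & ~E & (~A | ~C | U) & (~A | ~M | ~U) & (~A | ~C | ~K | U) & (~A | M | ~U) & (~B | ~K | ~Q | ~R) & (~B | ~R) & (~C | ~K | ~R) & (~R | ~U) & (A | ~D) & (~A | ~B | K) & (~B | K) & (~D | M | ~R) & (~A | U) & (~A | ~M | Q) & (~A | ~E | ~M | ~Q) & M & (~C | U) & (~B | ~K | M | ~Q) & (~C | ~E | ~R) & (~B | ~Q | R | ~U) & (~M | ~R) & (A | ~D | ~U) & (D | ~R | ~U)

Unit clause (~E) forces E = False.
Unit clause (M) forces M = True.
In (~M | ~R) only ~R is left, so R = False.
Set K = True.
Try D = True:
  (A | ~D) forces A = True.
  (~A | B | ~D) forces B = True.
  (~A | ~C | ~D | ~M) forces C = False.
  (~A | ~M | ~U) forces U = False.
  clause (~A | U) is falsified — backtrack.
So D = False.
  then (~C | D) forces C = False.
Set A = False.
Set B = True.
Set Q = False.
Set U = False.
All clauses satisfied.

K: True, D: False, M: True, A: False, R: False, E: False, B: True, C: False, Q: False, U: False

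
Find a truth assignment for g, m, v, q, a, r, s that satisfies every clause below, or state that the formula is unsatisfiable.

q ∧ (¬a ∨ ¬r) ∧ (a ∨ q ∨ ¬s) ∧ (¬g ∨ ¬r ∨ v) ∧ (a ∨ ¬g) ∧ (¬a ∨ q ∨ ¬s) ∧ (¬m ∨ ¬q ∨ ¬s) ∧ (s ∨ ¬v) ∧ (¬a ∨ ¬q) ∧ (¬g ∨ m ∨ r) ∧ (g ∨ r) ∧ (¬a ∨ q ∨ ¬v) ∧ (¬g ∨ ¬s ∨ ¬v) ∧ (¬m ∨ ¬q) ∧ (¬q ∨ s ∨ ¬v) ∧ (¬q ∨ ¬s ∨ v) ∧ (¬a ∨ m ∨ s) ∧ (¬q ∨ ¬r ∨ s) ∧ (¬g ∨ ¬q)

Unit clause (q) forces q = True.
In (¬a ∨ ¬q) only ¬a is left, so a = False.
In (¬m ∨ ¬q) only ¬m is left, so m = False.
In (¬g ∨ ¬q) only ¬g is left, so g = False.
In (g ∨ r) only r is left, so r = True.
In (¬q ∨ ¬r ∨ s) only s is left, so s = True.
In (¬q ∨ ¬s ∨ v) only v is left, so v = True.
All clauses satisfied.

g = False, m = False, v = True, q = True, a = False, r = True, s = True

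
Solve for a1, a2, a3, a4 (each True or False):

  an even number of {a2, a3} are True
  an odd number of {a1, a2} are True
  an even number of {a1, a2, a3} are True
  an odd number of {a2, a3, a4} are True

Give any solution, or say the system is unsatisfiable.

a1: False, a2: True, a3: True, a4: True

{a2, a3}: 2 true → even ✓
{a1, a2}: 1 true → odd ✓
{a1, a2, a3}: 2 true → even ✓
{a2, a3, a4}: 3 true → odd ✓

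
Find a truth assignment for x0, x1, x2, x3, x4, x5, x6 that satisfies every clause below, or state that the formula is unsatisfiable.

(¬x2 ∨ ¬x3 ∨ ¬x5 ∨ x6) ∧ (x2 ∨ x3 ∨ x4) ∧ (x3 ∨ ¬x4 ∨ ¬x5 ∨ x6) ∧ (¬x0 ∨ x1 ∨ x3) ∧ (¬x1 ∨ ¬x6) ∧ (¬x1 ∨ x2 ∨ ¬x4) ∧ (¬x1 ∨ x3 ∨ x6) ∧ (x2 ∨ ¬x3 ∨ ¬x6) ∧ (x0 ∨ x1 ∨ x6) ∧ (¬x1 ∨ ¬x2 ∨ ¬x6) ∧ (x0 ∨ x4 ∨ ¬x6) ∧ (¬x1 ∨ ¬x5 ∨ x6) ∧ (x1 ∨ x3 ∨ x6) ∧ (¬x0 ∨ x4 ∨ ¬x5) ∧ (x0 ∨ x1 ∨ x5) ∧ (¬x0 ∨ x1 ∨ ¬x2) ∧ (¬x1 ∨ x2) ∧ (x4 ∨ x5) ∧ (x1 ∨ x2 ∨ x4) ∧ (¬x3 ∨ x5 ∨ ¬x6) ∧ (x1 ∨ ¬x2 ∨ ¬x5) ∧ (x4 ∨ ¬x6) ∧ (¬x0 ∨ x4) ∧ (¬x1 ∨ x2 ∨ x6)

Set x0 = True.
  then (¬x0 ∨ x4) forces x4 = True.
Set x1 = False.
  then (¬x0 ∨ x1 ∨ x3) forces x3 = True.
  then (¬x0 ∨ x1 ∨ ¬x2) forces x2 = False.
  then (x2 ∨ ¬x3 ∨ ¬x6) forces x6 = False.
Set x5 = False.
All clauses satisfied.

x0 = True, x1 = False, x2 = False, x3 = True, x4 = True, x5 = False, x6 = False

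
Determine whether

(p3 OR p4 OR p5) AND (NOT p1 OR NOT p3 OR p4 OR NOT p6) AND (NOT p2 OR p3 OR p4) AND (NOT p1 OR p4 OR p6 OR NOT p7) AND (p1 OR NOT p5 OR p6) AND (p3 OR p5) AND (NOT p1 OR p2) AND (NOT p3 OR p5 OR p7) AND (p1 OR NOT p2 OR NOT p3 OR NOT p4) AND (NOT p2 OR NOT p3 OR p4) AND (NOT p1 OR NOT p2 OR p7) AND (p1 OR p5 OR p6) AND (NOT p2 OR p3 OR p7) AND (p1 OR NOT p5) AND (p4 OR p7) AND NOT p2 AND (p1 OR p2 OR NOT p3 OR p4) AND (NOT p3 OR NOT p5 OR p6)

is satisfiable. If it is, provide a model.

p1 = False; p2 = False; p3 = True; p4 = True; p5 = False; p6 = True; p7 = True

Unit clause (NOT p2) forces p2 = False.
In (NOT p1 OR p2) only NOT p1 is left, so p1 = False.
In (p1 OR NOT p5) only NOT p5 is left, so p5 = False.
In (p3 OR p5) only p3 is left, so p3 = True.
In (NOT p3 OR p5 OR p7) only p7 is left, so p7 = True.
In (p1 OR p5 OR p6) only p6 is left, so p6 = True.
In (p1 OR p2 OR NOT p3 OR p4) only p4 is left, so p4 = True.
All clauses satisfied.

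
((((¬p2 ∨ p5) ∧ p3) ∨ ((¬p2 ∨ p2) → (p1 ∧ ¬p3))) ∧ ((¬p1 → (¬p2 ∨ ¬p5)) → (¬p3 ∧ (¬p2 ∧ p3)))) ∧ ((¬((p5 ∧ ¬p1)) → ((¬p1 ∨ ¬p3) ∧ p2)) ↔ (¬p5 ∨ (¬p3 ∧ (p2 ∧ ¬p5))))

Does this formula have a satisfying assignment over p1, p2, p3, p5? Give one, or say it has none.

Unsatisfiable — no assignment works.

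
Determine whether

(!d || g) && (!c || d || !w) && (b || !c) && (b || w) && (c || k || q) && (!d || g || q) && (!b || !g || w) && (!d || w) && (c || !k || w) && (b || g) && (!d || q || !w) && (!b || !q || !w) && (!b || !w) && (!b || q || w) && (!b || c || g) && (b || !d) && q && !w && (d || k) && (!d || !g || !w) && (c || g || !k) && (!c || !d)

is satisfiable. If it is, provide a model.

c = True; q = True; k = True; d = False; g = False; w = False; b = True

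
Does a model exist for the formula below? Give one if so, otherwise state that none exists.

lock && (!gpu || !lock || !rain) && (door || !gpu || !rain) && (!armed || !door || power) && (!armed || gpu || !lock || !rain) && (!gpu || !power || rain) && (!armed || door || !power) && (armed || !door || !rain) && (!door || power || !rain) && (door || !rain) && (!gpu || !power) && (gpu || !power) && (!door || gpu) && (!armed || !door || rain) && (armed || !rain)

Unit clause (lock) forces lock = True.
Set gpu = True.
  then (!gpu || !lock || !rain) forces rain = False.
  then (!gpu || !power || rain) forces power = False.
Set armed = True.
  then (!armed || !door || power) forces door = False.
All clauses satisfied.

gpu = True; armed = True; door = False; rain = False; lock = True; power = False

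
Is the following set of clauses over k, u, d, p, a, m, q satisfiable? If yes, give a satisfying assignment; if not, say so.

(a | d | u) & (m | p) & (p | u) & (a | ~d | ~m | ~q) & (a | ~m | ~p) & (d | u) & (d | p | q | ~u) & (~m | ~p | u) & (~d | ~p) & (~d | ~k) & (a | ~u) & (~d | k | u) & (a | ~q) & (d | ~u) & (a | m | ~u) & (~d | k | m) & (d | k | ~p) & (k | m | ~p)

k = False, u = True, d = True, p = False, a = True, m = True, q = False

Try k = True:
  (~d | ~k) forces d = False.
  (d | u) forces u = True.
  clause (d | ~u) is falsified — backtrack.
So k = False.
Set u = True.
  then (a | ~u) forces a = True.
  then (d | ~u) forces d = True.
  then (~d | k | m) forces m = True.
  then (~d | ~p) forces p = False.
Set q = False.
All clauses satisfied.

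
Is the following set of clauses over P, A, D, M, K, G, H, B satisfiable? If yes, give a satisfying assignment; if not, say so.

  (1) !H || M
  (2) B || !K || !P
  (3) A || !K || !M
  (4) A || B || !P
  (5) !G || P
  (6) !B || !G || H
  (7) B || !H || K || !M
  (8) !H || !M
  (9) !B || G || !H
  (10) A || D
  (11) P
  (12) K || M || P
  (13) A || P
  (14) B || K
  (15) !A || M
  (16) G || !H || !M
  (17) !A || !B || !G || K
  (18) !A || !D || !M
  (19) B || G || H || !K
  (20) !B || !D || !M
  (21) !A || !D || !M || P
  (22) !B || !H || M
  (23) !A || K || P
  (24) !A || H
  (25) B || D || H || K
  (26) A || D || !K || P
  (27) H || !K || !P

Unit clause (P) forces P = True.
Try A = True:
  (!A || M) forces M = True.
  (!H || !M) forces H = False.
  clause (!A || H) is falsified — backtrack.
So A = False.
  then (A || B || !P) forces B = True.
  then (A || D) forces D = True.
  then (!B || !D || !M) forces M = False.
  then (!B || !H || M) forces H = False.
  then (H || !K || !P) forces K = False.
  then (!B || !G || H) forces G = False.
All clauses satisfied.

P=T, A=F, D=T, M=F, K=F, G=F, H=F, B=T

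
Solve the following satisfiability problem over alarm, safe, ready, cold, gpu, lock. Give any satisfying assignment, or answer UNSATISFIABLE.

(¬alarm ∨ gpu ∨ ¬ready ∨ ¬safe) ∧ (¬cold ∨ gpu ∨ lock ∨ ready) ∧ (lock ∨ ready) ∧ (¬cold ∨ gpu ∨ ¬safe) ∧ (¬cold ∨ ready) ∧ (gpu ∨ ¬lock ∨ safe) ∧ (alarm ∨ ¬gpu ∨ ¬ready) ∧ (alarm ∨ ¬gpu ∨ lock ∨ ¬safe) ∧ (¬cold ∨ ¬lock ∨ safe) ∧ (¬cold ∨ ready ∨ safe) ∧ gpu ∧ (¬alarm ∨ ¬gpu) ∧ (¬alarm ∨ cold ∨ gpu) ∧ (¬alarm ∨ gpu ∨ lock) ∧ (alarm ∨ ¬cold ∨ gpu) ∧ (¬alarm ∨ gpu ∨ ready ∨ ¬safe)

Unit clause (gpu) forces gpu = True.
In (¬alarm ∨ ¬gpu) only ¬alarm is left, so alarm = False.
In (alarm ∨ ¬gpu ∨ ¬ready) only ¬ready is left, so ready = False.
In (lock ∨ ready) only lock is left, so lock = True.
In (¬cold ∨ ready) only ¬cold is left, so cold = False.
Set safe = False.
All clauses satisfied.

alarm: False, safe: False, ready: False, cold: False, gpu: True, lock: True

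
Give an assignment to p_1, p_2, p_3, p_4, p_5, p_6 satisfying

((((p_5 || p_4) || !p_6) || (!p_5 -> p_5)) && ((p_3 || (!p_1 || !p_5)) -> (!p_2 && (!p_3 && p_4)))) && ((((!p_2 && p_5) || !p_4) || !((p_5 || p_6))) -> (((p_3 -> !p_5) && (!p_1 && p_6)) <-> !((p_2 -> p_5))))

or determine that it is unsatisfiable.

p_1=T, p_2=F, p_3=F, p_4=T, p_5=T, p_6=T

  (((p_5 || p_4) || !p_6) || (!p_5 -> p_5)) && ((p_3 || (!p_1 || !p_5)) -> (!p_2 && (!p_3 && p_4))) = True
    ((p_5 || p_4) || !p_6) || (!p_5 -> p_5) = True
      (p_5 || p_4) || !p_6 = True
        p_5 || p_4 = True
        !p_6 = False
      !p_5 -> p_5 = True
        !p_5 = False
    (p_3 || (!p_1 || !p_5)) -> (!p_2 && (!p_3 && p_4)) = True
      p_3 || (!p_1 || !p_5) = False
        !p_1 || !p_5 = False
          !p_1 = False
          !p_5 = False
      !p_2 && (!p_3 && p_4) = True
        !p_2 = True
        !p_3 && p_4 = True
          !p_3 = True
  (((!p_2 && p_5) || !p_4) || !((p_5 || p_6))) -> (((p_3 -> !p_5) && (!p_1 && p_6)) <-> !((p_2 -> p_5))) = True
    ((!p_2 && p_5) || !p_4) || !((p_5 || p_6)) = True
      (!p_2 && p_5) || !p_4 = True
        !p_2 && p_5 = True
          !p_2 = True
        !p_4 = False
      !((p_5 || p_6)) = False
        p_5 || p_6 = True
    ((p_3 -> !p_5) && (!p_1 && p_6)) <-> !((p_2 -> p_5)) = True
      (p_3 -> !p_5) && (!p_1 && p_6) = False
        p_3 -> !p_5 = True
          !p_5 = False
        !p_1 && p_6 = False
          !p_1 = False
      !((p_2 -> p_5)) = False
        p_2 -> p_5 = True
Both conjuncts True, so the formula holds.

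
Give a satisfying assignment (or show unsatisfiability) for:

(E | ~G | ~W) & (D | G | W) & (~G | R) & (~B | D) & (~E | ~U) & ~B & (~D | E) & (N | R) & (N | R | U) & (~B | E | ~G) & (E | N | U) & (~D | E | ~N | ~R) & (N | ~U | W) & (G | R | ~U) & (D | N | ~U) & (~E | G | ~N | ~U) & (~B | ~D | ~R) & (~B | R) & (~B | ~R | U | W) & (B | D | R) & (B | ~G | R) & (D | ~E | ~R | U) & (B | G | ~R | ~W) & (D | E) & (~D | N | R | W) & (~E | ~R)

D = True, G = False, E = True, W = True, R = False, U = False, B = False, N = True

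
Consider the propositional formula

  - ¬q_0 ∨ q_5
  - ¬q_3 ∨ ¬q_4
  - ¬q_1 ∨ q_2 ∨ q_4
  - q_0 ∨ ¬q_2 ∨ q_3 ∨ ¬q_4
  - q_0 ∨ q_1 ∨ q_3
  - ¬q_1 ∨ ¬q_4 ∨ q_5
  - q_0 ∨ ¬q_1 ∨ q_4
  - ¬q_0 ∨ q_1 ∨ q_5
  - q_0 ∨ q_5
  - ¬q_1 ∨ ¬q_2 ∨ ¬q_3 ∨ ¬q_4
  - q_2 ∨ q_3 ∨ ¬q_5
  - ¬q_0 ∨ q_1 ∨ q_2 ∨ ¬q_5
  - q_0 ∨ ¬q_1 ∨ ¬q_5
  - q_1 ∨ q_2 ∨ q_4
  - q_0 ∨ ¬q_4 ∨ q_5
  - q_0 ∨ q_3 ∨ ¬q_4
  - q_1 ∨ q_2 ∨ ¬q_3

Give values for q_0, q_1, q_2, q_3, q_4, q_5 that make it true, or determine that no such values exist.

q_0 = True, q_1 = False, q_2 = True, q_3 = False, q_4 = True, q_5 = True

Set q_0 = True.
  then (¬q_0 ∨ q_5) forces q_5 = True.
Set q_1 = False.
  then (¬q_0 ∨ q_1 ∨ q_2 ∨ ¬q_5) forces q_2 = True.
Set q_3 = False.
Set q_4 = True.
All clauses satisfied.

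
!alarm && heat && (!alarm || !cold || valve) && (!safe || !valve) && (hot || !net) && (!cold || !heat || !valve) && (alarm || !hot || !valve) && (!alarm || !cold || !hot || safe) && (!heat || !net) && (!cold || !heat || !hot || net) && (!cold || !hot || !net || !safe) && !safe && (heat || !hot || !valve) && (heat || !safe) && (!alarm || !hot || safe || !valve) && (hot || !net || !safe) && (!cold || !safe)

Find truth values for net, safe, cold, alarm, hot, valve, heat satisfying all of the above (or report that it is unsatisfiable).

Unit clause (!alarm) forces alarm = False.
Unit clause (heat) forces heat = True.
In (!heat || !net) only !net is left, so net = False.
Unit clause (!safe) forces safe = False.
Set cold = False.
Set hot = False.
Set valve = True.
All clauses satisfied.

net: False; safe: False; cold: False; alarm: False; hot: False; valve: True; heat: True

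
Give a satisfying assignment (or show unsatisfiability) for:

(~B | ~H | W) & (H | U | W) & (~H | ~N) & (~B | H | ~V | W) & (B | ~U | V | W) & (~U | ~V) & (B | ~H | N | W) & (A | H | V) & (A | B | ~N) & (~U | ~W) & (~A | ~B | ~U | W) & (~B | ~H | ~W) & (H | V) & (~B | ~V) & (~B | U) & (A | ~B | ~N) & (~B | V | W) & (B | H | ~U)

W = True, N = True, V = True, U = False, B = False, H = False, A = True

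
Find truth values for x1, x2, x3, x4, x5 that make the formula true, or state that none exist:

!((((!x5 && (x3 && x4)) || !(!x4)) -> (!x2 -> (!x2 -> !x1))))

x1 = True, x2 = False, x3 = False, x4 = True, x5 = True

  !((((!x5 && (x3 && x4)) || !(!x4)) -> (!x2 -> (!x2 -> !x1)))) = True
    ((!x5 && (x3 && x4)) || !(!x4)) -> (!x2 -> (!x2 -> !x1)) = False
      (!x5 && (x3 && x4)) || !(!x4) = True
        !x5 && (x3 && x4) = False
          !x5 = False
          x3 && x4 = False
        !(!x4) = True
          !x4 = False
      !x2 -> (!x2 -> !x1) = False
        !x2 = True
        !x2 -> !x1 = False
          !x2 = True
          !x1 = False
The formula evaluates to True.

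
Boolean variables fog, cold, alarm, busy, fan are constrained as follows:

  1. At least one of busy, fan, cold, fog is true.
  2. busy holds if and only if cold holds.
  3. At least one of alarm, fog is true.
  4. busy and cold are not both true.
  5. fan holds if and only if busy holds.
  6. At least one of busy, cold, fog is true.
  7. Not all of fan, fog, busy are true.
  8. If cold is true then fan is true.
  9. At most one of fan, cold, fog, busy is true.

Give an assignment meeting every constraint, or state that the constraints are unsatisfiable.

fog = True, cold = False, alarm = False, busy = False, fan = False

  (1) {busy, fan, cold, fog}: 1 true — at least one ✓
  (2) busy=F, cold=F — same ✓
  (3) {alarm, fog}: 1 true — at least one ✓
  (4) busy=F, cold=F — not both ✓
  (5) fan=F, busy=F — same ✓
  (6) {busy, cold, fog}: 1 true — at least one ✓
  (7) {fan, fog, busy}: 1/3 true — not all ✓
  (8) cold=F ⇒ fan: vacuous ✓
  (9) {fan, cold, fog, busy}: 1 true — at most one ✓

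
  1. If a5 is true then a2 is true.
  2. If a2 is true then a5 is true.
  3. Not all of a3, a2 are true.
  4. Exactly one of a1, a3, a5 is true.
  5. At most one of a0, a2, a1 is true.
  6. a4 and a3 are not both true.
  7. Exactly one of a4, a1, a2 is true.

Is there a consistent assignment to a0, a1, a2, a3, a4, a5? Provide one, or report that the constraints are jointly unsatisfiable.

a0=F, a1=F, a2=T, a3=F, a4=F, a5=T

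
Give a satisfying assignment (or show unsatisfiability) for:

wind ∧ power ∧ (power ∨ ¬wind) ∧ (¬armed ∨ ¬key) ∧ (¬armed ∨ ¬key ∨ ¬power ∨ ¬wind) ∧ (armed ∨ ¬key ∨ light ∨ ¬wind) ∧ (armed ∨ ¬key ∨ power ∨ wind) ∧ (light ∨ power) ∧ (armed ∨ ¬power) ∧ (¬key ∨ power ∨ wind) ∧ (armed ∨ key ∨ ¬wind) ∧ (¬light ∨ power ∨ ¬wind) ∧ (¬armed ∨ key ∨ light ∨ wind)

wind: True; power: True; key: False; armed: True; light: False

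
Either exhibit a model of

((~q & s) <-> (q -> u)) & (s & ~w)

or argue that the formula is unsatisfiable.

s=T, q=F, w=F, u=T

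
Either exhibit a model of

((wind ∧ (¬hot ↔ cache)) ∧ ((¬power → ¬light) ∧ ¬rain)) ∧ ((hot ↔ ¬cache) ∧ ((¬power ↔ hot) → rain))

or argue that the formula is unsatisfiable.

rain: False, light: False, power: True, hot: True, wind: True, cache: False

  (wind ∧ (¬hot ↔ cache)) ∧ ((¬power → ¬light) ∧ ¬rain) = True
    wind ∧ (¬hot ↔ cache) = True
      ¬hot ↔ cache = True
        ¬hot = False
    (¬power → ¬light) ∧ ¬rain = True
      ¬power → ¬light = True
        ¬power = False
        ¬light = True
      ¬rain = True
  (hot ↔ ¬cache) ∧ ((¬power ↔ hot) → rain) = True
    hot ↔ ¬cache = True
      ¬cache = True
    (¬power ↔ hot) → rain = True
      ¬power ↔ hot = False
        ¬power = False
Both conjuncts True, so the formula holds.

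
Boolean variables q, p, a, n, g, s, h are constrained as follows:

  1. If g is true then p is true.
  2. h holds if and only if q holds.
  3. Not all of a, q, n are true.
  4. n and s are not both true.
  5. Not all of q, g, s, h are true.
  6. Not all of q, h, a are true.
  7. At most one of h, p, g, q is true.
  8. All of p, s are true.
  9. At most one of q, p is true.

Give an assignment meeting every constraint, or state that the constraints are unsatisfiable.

q: False, p: True, a: True, n: False, g: False, s: True, h: False

  (1) g=F ⇒ p: vacuous ✓
  (2) h=F, q=F — same ✓
  (3) {a, q, n}: 1/3 true — not all ✓
  (4) n=F, s=T — not both ✓
  (5) {q, g, s, h}: 1/4 true — not all ✓
  (6) {q, h, a}: 1/3 true — not all ✓
  (7) {h, p, g, q}: 1 true — at most one ✓
  (8) {p, s}: all 2 true ✓
  (9) {q, p}: 1 true — at most one ✓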